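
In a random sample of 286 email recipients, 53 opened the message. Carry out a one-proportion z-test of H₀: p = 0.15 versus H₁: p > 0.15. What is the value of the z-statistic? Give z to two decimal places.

z = 1.67

Sample proportion p̂ = 53/286 = 0.18531.
SE₀ = √(0.15·0.85/286) = 0.021114.
Test statistic: z = 0.03531/0.021114 = 1.67.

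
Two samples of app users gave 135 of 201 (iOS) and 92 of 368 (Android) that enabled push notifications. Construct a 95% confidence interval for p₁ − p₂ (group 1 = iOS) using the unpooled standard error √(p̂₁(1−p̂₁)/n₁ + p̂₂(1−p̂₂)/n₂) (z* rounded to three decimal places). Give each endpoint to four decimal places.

(0.3431, 0.5002)

p̂₁ = 135/201 = 0.67164, p̂₂ = 92/368 = 0.25000; p̂₁ − p̂₂ = 0.42164.
Unpooled SE = √(p̂₁(1−p̂₁)/n₁ + p̂₂(1−p̂₂)/n₂) = √(0.001097209 + 0.000509511) = 0.040084.
The 95% critical value is z* = 1.960. Margin = 1.960·0.040084 = 0.07856.
So the interval runs from 0.3431 to 0.5002.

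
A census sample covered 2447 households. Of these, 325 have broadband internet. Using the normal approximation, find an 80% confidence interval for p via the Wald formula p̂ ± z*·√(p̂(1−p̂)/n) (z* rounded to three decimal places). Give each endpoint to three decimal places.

With x = 325 successes in n = 2447, p̂ = 0.13282.
SE(p̂) = √(0.13282·0.86718/2447) = 0.006861.
The 80% critical value is z* = 1.282.
Margin = 1.282·0.006861 = 0.00880.
Interval: 0.13282 ± 0.00880 → (0.124, 0.142).

(0.124, 0.142)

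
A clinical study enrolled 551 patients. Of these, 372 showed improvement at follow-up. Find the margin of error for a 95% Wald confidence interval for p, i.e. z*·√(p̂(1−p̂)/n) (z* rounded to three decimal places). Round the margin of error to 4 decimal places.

The sample proportion is 372/551 = 0.67514.
Standard error of p̂: √(0.219327/551) = √0.000398053 = 0.019951.
The 95% critical value is z* = 1.960.
Margin of error = z*·SE = 1.960 × 0.019951 = 0.0391.

ME = 0.0391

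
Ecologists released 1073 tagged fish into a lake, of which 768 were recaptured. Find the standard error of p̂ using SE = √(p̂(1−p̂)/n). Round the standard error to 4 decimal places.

SE = 0.0138

With x = 768 successes in n = 1073, p̂ = 0.71575.
p̂(1−p̂) = 0.71575·0.28425 = 0.203452.
Dividing by n and taking the root: √0.000189610 = 0.0138.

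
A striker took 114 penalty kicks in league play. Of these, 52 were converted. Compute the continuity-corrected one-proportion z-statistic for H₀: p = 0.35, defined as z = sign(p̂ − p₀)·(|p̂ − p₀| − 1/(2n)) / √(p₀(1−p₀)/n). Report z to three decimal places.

z = 2.278

p̂ = 52/114 = 0.45614. p̂ − p₀ = 0.106140.
1/(2n) = 0.004386.
Corrected numerator: |0.106140| − 0.004386 = 0.101754.
Under H₀, SE = √(p₀(1−p₀)/n) = √(0.35·0.65/114) = √0.001995614 = 0.044672.
z = (+)0.101754/0.044672 = 2.278.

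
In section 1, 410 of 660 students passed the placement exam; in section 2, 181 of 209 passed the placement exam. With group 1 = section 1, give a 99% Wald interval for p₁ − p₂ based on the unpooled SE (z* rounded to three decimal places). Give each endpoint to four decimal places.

(-0.3226, -0.1670)

p̂₁ = 0.62121, p̂₂ = 0.86603, so the observed difference is -0.24482.
Unpooled SE = √(p̂₁(1−p̂₁)/n₁ + p̂₂(1−p̂₂)/n₂) = √(0.000356527 + 0.000555134) = 0.030194.
The 99% critical value is z* = 2.576. Margin of error = 0.07778.
So the interval runs from -0.3226 to -0.1670.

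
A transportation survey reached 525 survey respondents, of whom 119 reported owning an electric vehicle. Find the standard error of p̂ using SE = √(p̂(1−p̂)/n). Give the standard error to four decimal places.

SE = 0.0183

p̂ = 119/525 = 0.22667.
p̂(1−p̂) = 0.175291.
SE = √(0.175291/525) = √0.000333888 = 0.0183.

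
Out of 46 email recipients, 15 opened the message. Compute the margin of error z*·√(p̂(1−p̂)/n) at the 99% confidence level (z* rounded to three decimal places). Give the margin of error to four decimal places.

Sample proportion p̂ = 15/46 = 0.32609.
SE(p̂) = √(0.32609·0.67391/46) = 0.069118.
For 99% confidence, z* = 2.576.
So ME = 0.1780.

ME = 0.1780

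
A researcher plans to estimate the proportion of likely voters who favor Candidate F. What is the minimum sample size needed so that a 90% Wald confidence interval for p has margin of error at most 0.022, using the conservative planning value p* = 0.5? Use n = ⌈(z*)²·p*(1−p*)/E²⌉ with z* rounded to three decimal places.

n = 1398

z* = 1.645 at the 90% level.
p*(1−p*) = 0.50·0.50 = 0.2500.
(z*)²·p*(1−p*)/E² = 2.706025·0.2500/0.000484 = 1397.740.
Rounding up, n = 1398.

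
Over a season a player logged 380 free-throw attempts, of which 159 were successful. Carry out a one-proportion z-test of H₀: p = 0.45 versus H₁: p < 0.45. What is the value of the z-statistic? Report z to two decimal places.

z = -1.24

p̂ = 159/380 = 0.41842.
SE₀ = √(0.45·0.55/380) = 0.025521.
z = (0.41842 − 0.45)/0.025521 = -0.03158/0.025521 = -1.24.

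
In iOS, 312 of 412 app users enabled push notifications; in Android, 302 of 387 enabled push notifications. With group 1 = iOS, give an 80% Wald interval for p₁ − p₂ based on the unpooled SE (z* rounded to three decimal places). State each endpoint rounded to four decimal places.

(-0.0613, 0.0151)

p̂₁ = 312/412 = 0.75728, p̂₂ = 302/387 = 0.78036; p̂₁ − p̂₂ = -0.02308.
Unpooled SE = √(p̂₁(1−p̂₁)/n₁ + p̂₂(1−p̂₂)/n₂) = √(0.000446132 + 0.000442887) = 0.029816.
z* = 1.282 at the 80% level. Margin = 1.282·0.029816 = 0.03822.
So the interval runs from -0.0613 to 0.0151.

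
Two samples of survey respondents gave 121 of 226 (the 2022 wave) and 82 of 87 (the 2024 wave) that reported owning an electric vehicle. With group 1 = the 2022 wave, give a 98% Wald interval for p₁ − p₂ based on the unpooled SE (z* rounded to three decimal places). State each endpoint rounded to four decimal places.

(-0.5037, -0.3106)

p̂₁ = 121/226 = 0.53540, p̂₂ = 82/87 = 0.94253; p̂₁ − p̂₂ = -0.40713.
SE = √(0.001100650 + 0.000622624) = √0.001723274 = 0.041512.
For 98% confidence, z* = 2.326. Margin = 2.326·0.041512 = 0.09656.
So the interval runs from -0.5037 to -0.3106.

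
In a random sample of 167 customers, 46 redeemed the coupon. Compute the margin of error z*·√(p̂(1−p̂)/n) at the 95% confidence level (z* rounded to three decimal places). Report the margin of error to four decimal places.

With x = 46 successes in n = 167, p̂ = 0.27545.
SE(p̂) = √(0.27545·0.72455/167) = 0.034570.
For 95% confidence, z* = 1.960.
ME = 1.960·0.034570 = 0.0678.

ME = 0.0678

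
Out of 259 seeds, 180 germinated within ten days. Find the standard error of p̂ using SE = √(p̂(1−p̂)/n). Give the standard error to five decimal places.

SE = 0.02861

Sample proportion p̂ = 180/259 = 0.69498.
p̂(1−p̂) = 0.69498·0.30502 = 0.211983.
SE = √(0.211983/259) = 0.02861.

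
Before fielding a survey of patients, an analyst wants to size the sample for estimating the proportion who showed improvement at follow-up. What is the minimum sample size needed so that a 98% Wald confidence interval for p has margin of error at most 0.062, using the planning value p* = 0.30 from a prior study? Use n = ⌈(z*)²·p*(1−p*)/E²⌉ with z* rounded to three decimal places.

n = 296

For 98% confidence, z* = 2.326.
p*(1−p*) = 0.30·0.70 = 0.2100.
(z*)²·p*(1−p*)/E² = 5.410276·0.2100/0.003844 = 295.567.
⌈295.567⌉ = 296.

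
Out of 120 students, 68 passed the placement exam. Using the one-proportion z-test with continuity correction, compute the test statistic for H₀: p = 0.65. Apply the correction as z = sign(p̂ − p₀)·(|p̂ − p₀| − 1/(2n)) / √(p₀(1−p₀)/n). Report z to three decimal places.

z = -1.818

p̂ = 68/120 = 0.56667. p̂ − p₀ = -0.083333.
Continuity correction 1/(2n) = 1/240 = 0.004167.
Corrected numerator: |-0.083333| − 0.004167 = 0.079166.
Null standard error: √(0.65·0.35/120) = √0.001895833 = 0.043541.
z = (−)0.079166/0.043541 = -1.818.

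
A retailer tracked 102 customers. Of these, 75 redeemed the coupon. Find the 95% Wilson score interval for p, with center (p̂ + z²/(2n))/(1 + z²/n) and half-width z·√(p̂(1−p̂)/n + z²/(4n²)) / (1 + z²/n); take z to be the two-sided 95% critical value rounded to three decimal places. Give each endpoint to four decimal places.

(0.6423, 0.8112)

Here p̂ = 75/102 = 0.73529 and z = 1.960 (z² = 3.841600).
Denominator 1 + z²/n = 1 + 3.841600/102 = 1.037663.
Adjusted center: (0.73529 + z²/(2n))/1.037663 = 0.72675.
Radicand: p̂(1−p̂)/n + z²/(4n²) = 0.001908203 + 0.000092311 = 0.002000514.
Half-width = z·√(radicand)/denom = 1.960·0.044727/1.037663 = 0.08448.
Interval: 0.72675 ± 0.08448 → (0.6423, 0.8112).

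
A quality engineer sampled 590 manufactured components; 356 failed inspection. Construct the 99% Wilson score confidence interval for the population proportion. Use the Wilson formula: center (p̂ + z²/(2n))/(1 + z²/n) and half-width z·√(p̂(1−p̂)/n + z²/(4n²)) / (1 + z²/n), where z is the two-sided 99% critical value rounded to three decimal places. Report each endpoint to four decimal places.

(0.5506, 0.6538)

p̂ = 356/590 = 0.60339; z = 2.576, so z² = 6.635776.
Denominator 1 + z²/n = 1 + 6.635776/590 = 1.011247.
Adjusted center: (0.60339 + z²/(2n))/1.011247 = 0.60224.
Radicand: p̂(1−p̂)/n + z²/(4n²) = 0.000405611 + 0.000004766 = 0.000410377.
Half-width = 2.576·√0.000410377/1.011247 = 0.05160.
So the interval runs from 0.5506 to 0.6538.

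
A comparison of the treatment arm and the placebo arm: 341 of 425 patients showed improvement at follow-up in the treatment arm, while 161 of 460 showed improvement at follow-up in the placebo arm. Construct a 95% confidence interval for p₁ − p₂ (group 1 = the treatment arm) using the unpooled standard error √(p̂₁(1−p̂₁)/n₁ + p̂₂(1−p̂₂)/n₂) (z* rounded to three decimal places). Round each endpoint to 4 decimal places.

(0.3946, 0.5101)

p̂₁ = 0.80235, p̂₂ = 0.35000, so the observed difference is 0.45235.
SE = √(0.000373136 + 0.000494565) = √0.000867701 = 0.029457.
For 95% confidence, z* = 1.960. Margin of error = 0.05774.
Interval: 0.45235 ± 0.05774 → (0.3946, 0.5101).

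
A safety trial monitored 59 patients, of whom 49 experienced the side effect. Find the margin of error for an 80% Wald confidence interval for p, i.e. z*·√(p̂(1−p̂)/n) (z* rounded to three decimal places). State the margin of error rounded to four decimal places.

Sample proportion p̂ = 49/59 = 0.83051.
Standard error of p̂: √(0.140764/59) = √0.002385833 = 0.048845.
z* = 1.282 at the 80% level.
Margin of error = z*·SE = 1.282 × 0.048845 = 0.0626.

ME = 0.0626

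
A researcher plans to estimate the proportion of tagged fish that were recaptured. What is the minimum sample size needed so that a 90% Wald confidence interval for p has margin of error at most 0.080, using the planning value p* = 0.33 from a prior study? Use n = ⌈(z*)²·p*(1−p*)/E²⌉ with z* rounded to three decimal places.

n = 94

The 90% critical value is z* = 1.645.
p*(1−p*) = 0.33·0.67 = 0.2211.
(z*)²·p*(1−p*)/E² = 2.706025·0.2211/0.006400 = 93.485.
⌈93.485⌉ = 94.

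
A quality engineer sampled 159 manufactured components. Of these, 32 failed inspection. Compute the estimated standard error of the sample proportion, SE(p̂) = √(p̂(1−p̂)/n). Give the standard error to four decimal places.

SE = 0.0318

Sample proportion p̂ = 32/159 = 0.20126.
p̂(1−p̂) = 0.160754.
SE = √(0.160754/159) = 0.0318.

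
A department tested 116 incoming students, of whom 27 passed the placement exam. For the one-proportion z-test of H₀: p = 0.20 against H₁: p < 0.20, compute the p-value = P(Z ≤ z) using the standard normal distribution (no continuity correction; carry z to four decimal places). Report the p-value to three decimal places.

With x = 27 successes in n = 116, p̂ = 0.23276.
Null standard error: √(0.20·0.80/116) = √0.001379310 = 0.037139.
z = (p̂ − p₀)/SE = (27/116 − 0.20)/0.037139 ≈ 0.8821.
p-value = P(Z ≤ z) with z = 0.8821 → 0.811.

p-value = 0.811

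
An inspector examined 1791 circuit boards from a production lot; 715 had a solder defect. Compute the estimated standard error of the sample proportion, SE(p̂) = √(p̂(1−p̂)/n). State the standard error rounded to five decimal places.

Sample proportion p̂ = 715/1791 = 0.39922.
p̂(1−p̂) = 0.39922·0.60078 = 0.239843.
SE = √(0.239843/1791) = 0.01157.

SE = 0.01157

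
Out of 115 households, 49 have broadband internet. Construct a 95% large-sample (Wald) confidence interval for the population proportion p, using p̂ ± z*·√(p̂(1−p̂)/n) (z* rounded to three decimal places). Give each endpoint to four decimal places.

(0.3357, 0.5165)

With x = 49 successes in n = 115, p̂ = 0.42609.
SE(p̂) = √(0.42609·0.57391/115) = 0.046113.
The 95% critical value is z* = 1.960.
Margin = 1.960·0.046113 = 0.09038.
Interval: 0.42609 ± 0.09038 → (0.3357, 0.5165).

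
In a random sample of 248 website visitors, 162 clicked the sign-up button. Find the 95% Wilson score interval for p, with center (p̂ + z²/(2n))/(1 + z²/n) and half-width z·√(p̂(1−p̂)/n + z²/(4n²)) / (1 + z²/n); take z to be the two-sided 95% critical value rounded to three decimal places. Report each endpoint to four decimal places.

p̂ = 162/248 = 0.65323; z = 1.960, so z² = 3.841600.
Denominator 1 + z²/n = 1 + 3.841600/248 = 1.015490.
Center = (0.65323 + 0.007745)/1.015490 = 0.65089.
Radicand: p̂(1−p̂)/n + z²/(4n²) = 0.000913395 + 0.000015615 = 0.000929010.
Half-width = z·√(radicand)/denom = 1.960·0.030480/1.015490 = 0.05883.
CI: 0.65089 ± 0.05883 = (0.5921, 0.7097).

(0.5921, 0.7097)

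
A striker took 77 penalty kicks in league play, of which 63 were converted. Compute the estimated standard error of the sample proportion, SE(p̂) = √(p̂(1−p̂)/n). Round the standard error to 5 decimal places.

Sample proportion p̂ = 63/77 = 0.81818.
p̂(1−p̂) = 0.81818·0.18182 = 0.148761.
SE = √(0.148761/77) = 0.04395.

SE = 0.04395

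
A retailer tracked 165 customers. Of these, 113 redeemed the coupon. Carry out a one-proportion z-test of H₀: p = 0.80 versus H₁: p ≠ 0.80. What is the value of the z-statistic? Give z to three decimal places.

z = -3.698

The sample proportion is 113/165 = 0.68485.
SE₀ = √(0.80·0.20/165) = 0.031140.
z = (p̂ − p₀)/SE = (0.68485 − 0.80)/0.031140 = -3.698.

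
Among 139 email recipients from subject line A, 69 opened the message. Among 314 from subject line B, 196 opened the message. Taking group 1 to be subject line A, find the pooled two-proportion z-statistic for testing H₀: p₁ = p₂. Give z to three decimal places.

Sample proportions: p̂₁ = 69/139 = 0.49640 and p̂₂ = 196/314 = 0.62420.
Pooled p̂ = (69+196)/(139+314) = 265/453 = 0.58499.
SE = √[p̂(1−p̂)(1/n₁+1/n₂)] = √[0.58499·0.41501·(1/139+1/314)] ≈ 0.050197.
z = (p̂₁ − p̂₂)/SE = (0.49640 − 0.62420)/0.050197 = -0.12780/0.050197 = -2.546.

z = -2.546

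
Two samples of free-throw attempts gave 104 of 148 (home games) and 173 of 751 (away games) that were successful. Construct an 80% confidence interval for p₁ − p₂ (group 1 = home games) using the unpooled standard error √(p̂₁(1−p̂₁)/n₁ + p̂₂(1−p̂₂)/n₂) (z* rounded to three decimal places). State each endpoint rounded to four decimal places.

p̂₁ = 104/148 = 0.70270, p̂₂ = 173/751 = 0.23036; p̂₁ − p̂₂ = 0.47234.
Unpooled SE = √(p̂₁(1−p̂₁)/n₁ + p̂₂(1−p̂₂)/n₂) = √(0.001411565 + 0.000236077) = 0.040591.
For 80% confidence, z* = 1.282. Margin = 1.282·0.040591 = 0.05204.
CI: 0.47234 ± 0.05204 = (0.4203, 0.5244).

(0.4203, 0.5244)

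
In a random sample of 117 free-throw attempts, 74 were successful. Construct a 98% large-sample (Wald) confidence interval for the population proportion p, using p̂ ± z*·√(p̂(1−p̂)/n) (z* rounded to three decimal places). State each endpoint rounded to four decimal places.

Sample proportion p̂ = 74/117 = 0.63248.
SE(p̂) = √(0.63248·0.36752/117) = 0.044573.
The 98% critical value is z* = 2.326.
Margin = 2.326·0.044573 = 0.10368.
Interval: 0.63248 ± 0.10368 → (0.5288, 0.7362).

(0.5288, 0.7362)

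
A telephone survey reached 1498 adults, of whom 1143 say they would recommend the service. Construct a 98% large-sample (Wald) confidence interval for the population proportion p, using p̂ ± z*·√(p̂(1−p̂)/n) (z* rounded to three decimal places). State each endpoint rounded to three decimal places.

(0.737, 0.789)

Sample proportion p̂ = 1143/1498 = 0.76302.
SE(p̂) = √(0.76302·0.23698/1498) = 0.010987.
For 98% confidence, z* = 2.326.
Margin of error: 2.326 × 0.010987 = 0.02556.
CI: 0.76302 ± 0.02556 = (0.737, 0.789).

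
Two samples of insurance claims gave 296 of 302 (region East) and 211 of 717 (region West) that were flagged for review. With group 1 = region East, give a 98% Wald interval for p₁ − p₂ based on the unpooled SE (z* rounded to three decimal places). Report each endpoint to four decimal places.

(0.6421, 0.7296)

p̂₁ = 0.98013, p̂₂ = 0.29428, so the observed difference is 0.68585.
SE = √(0.000064480 + 0.000289651) = √0.000354131 = 0.018818.
z* = 2.326 at the 98% level. Margin = 2.326·0.018818 = 0.04377.
So the interval runs from 0.6421 to 0.7296.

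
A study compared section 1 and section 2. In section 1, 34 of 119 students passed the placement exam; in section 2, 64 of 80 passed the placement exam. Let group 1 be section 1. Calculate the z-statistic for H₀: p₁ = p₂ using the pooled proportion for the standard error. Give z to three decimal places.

Sample proportions: p̂₁ = 34/119 = 0.28571 and p̂₂ = 64/80 = 0.80000.
Pooled p̂ = (34+64)/(119+80) = 98/199 = 0.49246.
SE = √[p̂(1−p̂)(1/n₁+1/n₂)] = √[0.49246·0.50754·(1/119+1/80)] ≈ 0.072282.
z = (p̂₁ − p̂₂)/SE = (0.28571 − 0.80000)/0.072282 = -0.51429/0.072282 = -7.115.

z = -7.115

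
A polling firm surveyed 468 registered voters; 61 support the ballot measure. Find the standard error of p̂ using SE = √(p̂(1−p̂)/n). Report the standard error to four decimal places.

With x = 61 successes in n = 468, p̂ = 0.13034.
p̂(1−p̂) = 0.113351.
SE = √(0.113351/468) = √0.000242203 = 0.0156.

SE = 0.0156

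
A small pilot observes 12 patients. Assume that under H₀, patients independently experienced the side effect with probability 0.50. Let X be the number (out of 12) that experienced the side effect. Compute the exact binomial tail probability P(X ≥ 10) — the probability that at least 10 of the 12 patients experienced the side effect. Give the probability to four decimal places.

P = 0.0193

X is binomial with n = 12 and p = 0.50.
P(X ≥ 10) = C(12,10)·0.50^10·0.50^2 + C(12,11)·0.50^11·0.50^1 + C(12,12)·0.50^12·0.50^0.
= 0.016113 + 0.002930 + 0.000244 = 0.0193.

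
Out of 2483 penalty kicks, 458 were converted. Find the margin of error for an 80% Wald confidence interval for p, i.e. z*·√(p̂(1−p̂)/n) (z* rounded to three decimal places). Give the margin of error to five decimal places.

The sample proportion is 458/2483 = 0.18445.
SE = √(p̂(1−p̂)/n) = √(0.150431/2483) = 0.007784.
z* = 1.282 at the 80% level.
Margin of error = z*·SE = 1.282 × 0.007784 = 0.00998.

ME = 0.00998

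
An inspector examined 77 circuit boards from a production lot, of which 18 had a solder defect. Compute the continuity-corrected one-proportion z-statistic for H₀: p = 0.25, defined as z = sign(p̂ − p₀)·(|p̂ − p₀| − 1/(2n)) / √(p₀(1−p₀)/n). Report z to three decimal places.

z = -0.197

Sample proportion p̂ = 18/77 = 0.23377. p̂ − p₀ = -0.016234.
1/(2n) = 0.006494.
Corrected numerator: |-0.016234| − 0.006494 = 0.009740.
Under H₀, SE = √(p₀(1−p₀)/n) = √(0.25·0.75/77) = √0.002435065 = 0.049346.
z = −0.009740/0.049346 = -0.197.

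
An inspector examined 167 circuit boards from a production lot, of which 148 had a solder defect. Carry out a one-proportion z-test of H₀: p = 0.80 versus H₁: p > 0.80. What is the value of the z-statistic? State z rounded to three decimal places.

The sample proportion is 148/167 = 0.88623.
Under H₀, SE = √(p₀(1−p₀)/n) = √(0.80·0.20/167) = √0.000958084 = 0.030953.
z = (0.88623 − 0.80)/0.030953 = 0.08623/0.030953 = 2.786.

z = 2.786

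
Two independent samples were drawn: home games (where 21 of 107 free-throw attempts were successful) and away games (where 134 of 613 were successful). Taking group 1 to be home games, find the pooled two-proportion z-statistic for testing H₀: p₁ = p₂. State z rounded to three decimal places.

z = -0.519

p̂₁ = 21/107 = 0.19626, p̂₂ = 134/613 = 0.21860.
Pooled p̂ = (21+134)/(107+613) = 155/720 = 0.21528.
SE = √[p̂(1−p̂)(1/n₁+1/n₂)] = √[0.21528·0.78472·(1/107+1/613)] ≈ 0.043063.
z = (p̂₁ − p̂₂)/SE = (0.19626 − 0.21860)/0.043063 = -0.02234/0.043063 = -0.519.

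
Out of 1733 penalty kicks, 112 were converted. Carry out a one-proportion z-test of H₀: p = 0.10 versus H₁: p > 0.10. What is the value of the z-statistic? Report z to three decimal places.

p̂ = 112/1733 = 0.06463.
Null standard error: √(0.10·0.90/1733) = √0.000051933 = 0.007206.
Test statistic: z = -0.03537/0.007206 = -4.908.

z = -4.908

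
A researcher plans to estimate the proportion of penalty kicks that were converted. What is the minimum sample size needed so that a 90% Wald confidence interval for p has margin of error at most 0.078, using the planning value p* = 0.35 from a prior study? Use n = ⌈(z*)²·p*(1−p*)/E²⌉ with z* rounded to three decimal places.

n = 102

The 90% critical value is z* = 1.645.
p*(1−p*) = 0.2275.
(z*)²·p*(1−p*)/E² = 2.706025·0.2275/0.006084 = 101.187.
⌈101.187⌉ = 102.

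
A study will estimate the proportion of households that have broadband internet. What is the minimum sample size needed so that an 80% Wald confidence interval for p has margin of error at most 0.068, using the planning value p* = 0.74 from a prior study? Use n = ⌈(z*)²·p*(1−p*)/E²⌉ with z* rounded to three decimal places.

n = 69

z* = 1.282 at the 80% level.
p*(1−p*) = 0.74·0.26 = 0.1924.
Required n before rounding: 1.643524 × 0.1924 / 0.068² = 68.385.
Rounding up, n = 69.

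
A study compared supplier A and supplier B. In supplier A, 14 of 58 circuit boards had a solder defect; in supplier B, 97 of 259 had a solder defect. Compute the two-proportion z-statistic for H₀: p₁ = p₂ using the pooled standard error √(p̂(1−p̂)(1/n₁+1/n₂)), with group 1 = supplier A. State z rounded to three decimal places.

z = -1.921

Sample proportions: p̂₁ = 14/58 = 0.24138 and p̂₂ = 97/259 = 0.37452.
Pooled p̂ = (14+97)/(58+259) = 111/317 = 0.35016.
SE = √[p̂(1−p̂)(1/n₁+1/n₂)] = √[0.35016·0.64984·(1/58+1/259)] ≈ 0.069295.
z = -0.13314/0.069295 = -1.921.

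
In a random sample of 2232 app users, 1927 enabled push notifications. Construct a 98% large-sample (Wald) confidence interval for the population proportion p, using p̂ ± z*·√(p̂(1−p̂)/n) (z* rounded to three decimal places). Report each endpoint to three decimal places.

(0.846, 0.880)

Sample proportion p̂ = 1927/2232 = 0.86335.
SE(p̂) = √(0.86335·0.13665/2232) = 0.007270.
z* = 2.326 at the 98% level.
Margin = 2.326·0.007270 = 0.01691.
So the interval runs from 0.846 to 0.880.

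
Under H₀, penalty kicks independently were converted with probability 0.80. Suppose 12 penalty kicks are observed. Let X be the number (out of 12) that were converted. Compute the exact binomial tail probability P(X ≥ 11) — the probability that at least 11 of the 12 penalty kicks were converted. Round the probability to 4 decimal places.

P = 0.2749

X is binomial with n = 12 and p = 0.80.
P(X ≥ 11) = C(12,11)·0.80^11·0.20^1 + C(12,12)·0.80^12·0.20^0.
= 0.206158 + 0.068719 = 0.2749.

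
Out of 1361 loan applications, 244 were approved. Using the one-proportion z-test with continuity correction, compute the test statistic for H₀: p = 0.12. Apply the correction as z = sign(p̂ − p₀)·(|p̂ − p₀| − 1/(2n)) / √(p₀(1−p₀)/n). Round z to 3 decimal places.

The sample proportion is 244/1361 = 0.17928. p̂ − p₀ = 0.059280.
Continuity correction 1/(2n) = 1/2722 = 0.000367.
Corrected numerator: |0.059280| − 0.000367 = 0.058913.
Null standard error: √(0.12·0.88/1361) = √0.000077590 = 0.008809.
z = (+)0.058913/0.008809 = 6.688.

z = 6.688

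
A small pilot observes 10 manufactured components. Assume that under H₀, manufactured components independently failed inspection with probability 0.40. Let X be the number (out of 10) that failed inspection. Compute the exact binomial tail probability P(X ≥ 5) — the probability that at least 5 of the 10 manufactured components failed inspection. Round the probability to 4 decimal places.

X ~ Binomial(n=10, p=0.40).
P(X ≥ 5) = Σ_{j=5}^{10} C(10,j)·0.40^j·0.60^{10−j}.
= 0.200658 + 0.111477 + 0.042467 + 0.010617 + 0.001573 + 0.000105 = 0.3669.

P = 0.3669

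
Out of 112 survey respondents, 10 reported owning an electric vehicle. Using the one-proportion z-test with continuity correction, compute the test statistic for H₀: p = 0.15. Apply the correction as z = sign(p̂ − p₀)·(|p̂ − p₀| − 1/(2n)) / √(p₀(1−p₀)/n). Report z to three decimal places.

p̂ = 10/112 = 0.08929. p̂ − p₀ = -0.060714.
1/(2n) = 0.004464.
Corrected numerator: |-0.060714| − 0.004464 = 0.056250.
Null standard error: √(0.15·0.85/112) = √0.001138393 = 0.033740.
z = −0.056250/0.033740 = -1.667.

z = -1.667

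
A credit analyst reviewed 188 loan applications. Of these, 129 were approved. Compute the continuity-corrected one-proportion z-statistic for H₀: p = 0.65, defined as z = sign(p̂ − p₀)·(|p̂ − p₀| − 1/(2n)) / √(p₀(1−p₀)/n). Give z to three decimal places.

z = 0.963

p̂ = 129/188 = 0.68617. p̂ − p₀ = 0.036170.
Continuity correction 1/(2n) = 1/376 = 0.002660.
Corrected numerator: |0.036170| − 0.002660 = 0.033510.
Under H₀, SE = √(p₀(1−p₀)/n) = √(0.65·0.35/188) = √0.001210106 = 0.034787.
z = (+)0.033510/0.034787 = 0.963.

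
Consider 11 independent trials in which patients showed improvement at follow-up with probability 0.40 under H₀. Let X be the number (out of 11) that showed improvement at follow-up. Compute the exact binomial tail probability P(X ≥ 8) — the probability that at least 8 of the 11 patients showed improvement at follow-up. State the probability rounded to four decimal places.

P = 0.0293

X ~ Binomial(n=11, p=0.40).
P(X ≥ 8) = C(11,8)·0.40^8·0.60^3 + C(11,9)·0.40^9·0.60^2 + C(11,10)·0.40^10·0.60^1 + C(11,11)·0.40^11·0.60^0.
= 0.023357 + 0.005190 + 0.000692 + 0.000042 = 0.0293.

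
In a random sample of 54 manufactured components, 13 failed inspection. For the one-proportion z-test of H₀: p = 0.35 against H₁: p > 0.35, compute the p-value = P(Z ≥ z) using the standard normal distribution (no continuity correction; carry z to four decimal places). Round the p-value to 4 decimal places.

With x = 13 successes in n = 54, p̂ = 0.24074.
Null standard error: √(0.35·0.65/54) = √0.004212963 = 0.064907.
Test statistic (full precision, shown to 4 dp): z = (13/54 − 0.35)/SE₀ ≈ -1.6833.
p-value = P(Z ≥ z) with z = -1.6833 → 0.9538.

p-value = 0.9538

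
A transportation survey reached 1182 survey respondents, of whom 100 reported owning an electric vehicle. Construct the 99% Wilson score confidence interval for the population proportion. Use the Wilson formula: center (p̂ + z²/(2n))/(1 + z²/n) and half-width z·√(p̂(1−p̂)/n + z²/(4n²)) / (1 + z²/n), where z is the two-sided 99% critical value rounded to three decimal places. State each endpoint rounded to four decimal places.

p̂ = 100/1182 = 0.08460; z = 2.576, so z² = 6.635776.
1 + z²/n = 1.005614.
Center = (0.08460 + 0.002807)/1.005614 = 0.08692.
Radicand: p̂(1−p̂)/n + z²/(4n²) = 0.000065520 + 0.000001187 = 0.000066707.
Half-width = 2.576·√0.000066707/1.005614 = 0.02092.
CI: 0.08692 ± 0.02092 = (0.0660, 0.1078).

(0.0660, 0.1078)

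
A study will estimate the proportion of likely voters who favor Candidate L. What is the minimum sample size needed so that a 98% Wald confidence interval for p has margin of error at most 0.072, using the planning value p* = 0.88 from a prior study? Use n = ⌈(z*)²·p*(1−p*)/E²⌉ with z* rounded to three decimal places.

The 98% critical value is z* = 2.326.
p*(1−p*) = 0.1056.
(z*)²·p*(1−p*)/E² = 5.410276·0.1056/0.005184 = 110.209.
⌈110.209⌉ = 111.

n = 111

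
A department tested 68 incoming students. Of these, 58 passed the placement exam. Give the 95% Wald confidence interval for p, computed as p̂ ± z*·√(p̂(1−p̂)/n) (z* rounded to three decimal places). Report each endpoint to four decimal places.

(0.7688, 0.9371)

p̂ = 58/68 = 0.85294.
SE(p̂) = √(0.85294·0.14706/68) = 0.042949.
z* = 1.960 at the 95% level.
Margin of error: 1.960 × 0.042949 = 0.08418.
So the interval runs from 0.7688 to 0.9371.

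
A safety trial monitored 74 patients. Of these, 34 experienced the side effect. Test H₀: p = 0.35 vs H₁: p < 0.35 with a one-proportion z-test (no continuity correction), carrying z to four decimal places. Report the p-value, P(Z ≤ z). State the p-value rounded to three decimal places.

With x = 34 successes in n = 74, p̂ = 0.45946.
Under H₀, SE = √(p₀(1−p₀)/n) = √(0.35·0.65/74) = √0.003074324 = 0.055447.
z = (p̂ − p₀)/SE = (34/74 − 0.35)/0.055447 ≈ 1.9741.
p-value = P(Z ≤ z) with z = 1.9741 → 0.976.

p-value = 0.976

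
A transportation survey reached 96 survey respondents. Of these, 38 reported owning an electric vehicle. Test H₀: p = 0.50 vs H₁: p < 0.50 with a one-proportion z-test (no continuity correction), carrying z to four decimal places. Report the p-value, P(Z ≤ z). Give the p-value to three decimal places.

The sample proportion is 38/96 = 0.39583.
SE₀ = √(0.50·0.50/96) = 0.051031.
z = (p̂ − p₀)/SE = (38/96 − 0.50)/0.051031 ≈ -2.0412.
p-value = P(Z ≤ z) with z = -2.0412 → 0.021.

p-value = 0.021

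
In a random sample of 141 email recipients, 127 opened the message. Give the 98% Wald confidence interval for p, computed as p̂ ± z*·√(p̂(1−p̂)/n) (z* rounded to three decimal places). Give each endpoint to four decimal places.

(0.8421, 0.9593)

p̂ = 127/141 = 0.90071.
SE = √(p̂(1−p̂)/n) = √(0.089432/141) = 0.025185.
For 98% confidence, z* = 2.326.
Margin of error: 2.326 × 0.025185 = 0.05858.
Interval: 0.90071 ± 0.05858 → (0.8421, 0.9593).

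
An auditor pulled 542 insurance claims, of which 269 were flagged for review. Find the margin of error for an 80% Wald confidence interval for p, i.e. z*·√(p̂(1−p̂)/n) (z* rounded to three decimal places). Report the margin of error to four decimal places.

Sample proportion p̂ = 269/542 = 0.49631.
Standard error of p̂: √(0.249986/542) = √0.000461229 = 0.021476.
z* = 1.282 at the 80% level.
ME = 1.282·0.021476 = 0.0275.

ME = 0.0275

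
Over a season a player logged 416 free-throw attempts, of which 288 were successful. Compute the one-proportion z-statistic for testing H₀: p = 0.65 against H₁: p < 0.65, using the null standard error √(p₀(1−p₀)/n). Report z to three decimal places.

z = 1.809

Sample proportion p̂ = 288/416 = 0.69231.
SE₀ = √(0.65·0.35/416) = 0.023385.
Test statistic: z = 0.04231/0.023385 = 1.809.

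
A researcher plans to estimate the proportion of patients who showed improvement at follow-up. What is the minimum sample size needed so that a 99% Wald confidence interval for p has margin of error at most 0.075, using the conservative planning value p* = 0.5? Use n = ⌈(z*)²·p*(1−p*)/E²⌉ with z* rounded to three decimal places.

n = 295

The 99% critical value is z* = 2.576.
p*(1−p*) = 0.50·0.50 = 0.2500.
(z*)²·p*(1−p*)/E² = 6.635776·0.2500/0.005625 = 294.923.
Rounding up, n = 295.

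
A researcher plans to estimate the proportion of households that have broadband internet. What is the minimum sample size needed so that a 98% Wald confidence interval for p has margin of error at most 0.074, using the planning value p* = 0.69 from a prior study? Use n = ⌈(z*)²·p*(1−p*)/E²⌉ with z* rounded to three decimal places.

The 98% critical value is z* = 2.326.
p*(1−p*) = 0.69·0.31 = 0.2139.
(z*)²·p*(1−p*)/E² = 5.410276·0.2139/0.005476 = 211.333.
Rounding up, n = 212.

n = 212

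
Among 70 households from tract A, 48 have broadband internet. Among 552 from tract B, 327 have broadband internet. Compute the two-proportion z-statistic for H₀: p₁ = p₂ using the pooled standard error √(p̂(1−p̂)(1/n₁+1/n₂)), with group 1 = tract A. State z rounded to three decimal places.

z = 1.503

Sample proportions: p̂₁ = 48/70 = 0.68571 and p̂₂ = 327/552 = 0.59239.
Pooling: p̂ = 375/622 = 0.60289.
Pooled SE = √[0.2394128·0.01609731] ≈ 0.062080.
z = 0.09332/0.062080 = 1.503.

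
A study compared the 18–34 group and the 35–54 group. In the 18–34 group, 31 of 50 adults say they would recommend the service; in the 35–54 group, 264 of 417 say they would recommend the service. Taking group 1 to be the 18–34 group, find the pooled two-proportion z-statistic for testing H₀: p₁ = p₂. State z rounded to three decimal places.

Sample proportions: p̂₁ = 31/50 = 0.62000 and p̂₂ = 264/417 = 0.63309.
Pooled p̂ = (31+264)/(50+417) = 295/467 = 0.63169.
Pooled SE = √[0.2326573·0.02239808] ≈ 0.072188.
z = (p̂₁ − p̂₂)/SE = (0.62000 − 0.63309)/0.072188 = -0.01309/0.072188 = -0.181.

z = -0.181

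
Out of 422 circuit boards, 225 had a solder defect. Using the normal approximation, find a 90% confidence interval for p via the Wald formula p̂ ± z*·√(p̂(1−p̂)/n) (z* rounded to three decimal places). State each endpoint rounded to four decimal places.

(0.4932, 0.5731)

With x = 225 successes in n = 422, p̂ = 0.53318.
SE(p̂) = √(0.53318·0.46682/422) = 0.024286.
The 90% critical value is z* = 1.645.
Margin = 1.645·0.024286 = 0.03995.
CI: 0.53318 ± 0.03995 = (0.4932, 0.5731).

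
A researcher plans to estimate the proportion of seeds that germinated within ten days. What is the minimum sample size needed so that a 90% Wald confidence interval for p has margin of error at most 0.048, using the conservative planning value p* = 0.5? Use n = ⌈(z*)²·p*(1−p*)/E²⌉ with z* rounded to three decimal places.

z* = 1.645 at the 90% level.
p*(1−p*) = 0.2500.
(z*)²·p*(1−p*)/E² = 2.706025·0.2500/0.002304 = 293.623.
⌈293.623⌉ = 294.

n = 294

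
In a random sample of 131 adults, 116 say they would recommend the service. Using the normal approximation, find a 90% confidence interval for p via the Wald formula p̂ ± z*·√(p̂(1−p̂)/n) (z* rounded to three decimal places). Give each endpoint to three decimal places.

(0.840, 0.931)

The sample proportion is 116/131 = 0.88550.
SE = √(p̂(1−p̂)/n) = √(0.101393/131) = 0.027821.
The 90% critical value is z* = 1.645.
Margin = 1.645·0.027821 = 0.04577.
CI: 0.88550 ± 0.04577 = (0.840, 0.931).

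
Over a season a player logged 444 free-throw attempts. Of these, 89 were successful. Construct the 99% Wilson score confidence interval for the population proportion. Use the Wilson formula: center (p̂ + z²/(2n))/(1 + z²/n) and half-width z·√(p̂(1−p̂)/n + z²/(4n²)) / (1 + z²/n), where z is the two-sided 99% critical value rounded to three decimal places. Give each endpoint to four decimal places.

(0.1561, 0.2536)

p̂ = 89/444 = 0.20045; z = 2.576, so z² = 6.635776.
1 + z²/n = 1.014945.
Adjusted center: (0.20045 + z²/(2n))/1.014945 = 0.20486.
Radicand: p̂(1−p̂)/n + z²/(4n²) = 0.000360969 + 0.000008415 = 0.000369384.
Half-width = z·√(radicand)/denom = 2.576·0.019219/1.014945 = 0.04878.
CI: 0.20486 ± 0.04878 = (0.1561, 0.2536).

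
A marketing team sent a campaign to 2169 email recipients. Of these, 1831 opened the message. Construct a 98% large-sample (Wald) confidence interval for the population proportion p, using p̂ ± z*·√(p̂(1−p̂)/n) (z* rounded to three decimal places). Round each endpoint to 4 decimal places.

p̂ = 1831/2169 = 0.84417.
SE = √(p̂(1−p̂)/n) = √(0.131549/2169) = 0.007788.
For 98% confidence, z* = 2.326.
Margin of error: 2.326 × 0.007788 = 0.01811.
CI: 0.84417 ± 0.01811 = (0.8261, 0.8623).

(0.8261, 0.8623)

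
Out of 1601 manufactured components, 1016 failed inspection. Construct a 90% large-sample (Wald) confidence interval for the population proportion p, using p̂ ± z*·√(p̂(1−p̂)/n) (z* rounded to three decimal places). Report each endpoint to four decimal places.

With x = 1016 successes in n = 1601, p̂ = 0.63460.
SE = √(p̂(1−p̂)/n) = √(0.231882/1601) = 0.012035.
The 90% critical value is z* = 1.645.
Margin = 1.645·0.012035 = 0.01980.
So the interval runs from 0.6148 to 0.6544.

(0.6148, 0.6544)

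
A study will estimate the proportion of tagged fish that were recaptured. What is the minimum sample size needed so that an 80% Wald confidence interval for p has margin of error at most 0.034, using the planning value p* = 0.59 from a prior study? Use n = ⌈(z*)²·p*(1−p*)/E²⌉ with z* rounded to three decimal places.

n = 344

The 80% critical value is z* = 1.282.
p*(1−p*) = 0.59·0.41 = 0.2419.
(z*)²·p*(1−p*)/E² = 1.643524·0.2419/0.001156 = 343.917.
Rounding up, n = 344.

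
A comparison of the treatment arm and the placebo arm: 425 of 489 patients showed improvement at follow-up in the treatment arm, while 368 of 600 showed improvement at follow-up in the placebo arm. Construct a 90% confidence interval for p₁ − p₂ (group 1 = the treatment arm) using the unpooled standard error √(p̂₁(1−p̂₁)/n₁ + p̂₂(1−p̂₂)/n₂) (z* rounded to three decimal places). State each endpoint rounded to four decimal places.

(0.2146, 0.2970)

p̂₁ = 0.86912, p̂₂ = 0.61333, so the observed difference is 0.25579.
Unpooled SE = √(p̂₁(1−p̂₁)/n₁ + p̂₂(1−p̂₂)/n₂) = √(0.000232617 + 0.000395259) = 0.025057.
The 90% critical value is z* = 1.645. Margin = 1.645·0.025057 = 0.04122.
CI: 0.25579 ± 0.04122 = (0.2146, 0.2970).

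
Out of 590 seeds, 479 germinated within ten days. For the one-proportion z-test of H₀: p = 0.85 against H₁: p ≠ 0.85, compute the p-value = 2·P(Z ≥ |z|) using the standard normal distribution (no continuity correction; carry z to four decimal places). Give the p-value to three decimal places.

p-value = 0.009

p̂ = 479/590 = 0.81186.
Null standard error: √(0.85·0.15/590) = √0.000216102 = 0.014700.
z = (p̂ − p₀)/SE = (479/590 − 0.85)/0.014700 ≈ -2.5942.
p-value = 2·P(Z ≥ |z|) with z = -2.5942 → 0.009.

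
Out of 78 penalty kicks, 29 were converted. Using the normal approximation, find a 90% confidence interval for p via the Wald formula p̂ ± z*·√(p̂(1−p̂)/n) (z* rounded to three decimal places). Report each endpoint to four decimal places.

(0.2818, 0.4618)

The sample proportion is 29/78 = 0.37179.
Standard error of p̂: √(0.233563/78) = √0.002994403 = 0.054721.
For 90% confidence, z* = 1.645.
Margin = 1.645·0.054721 = 0.09002.
CI: 0.37179 ± 0.09002 = (0.2818, 0.4618).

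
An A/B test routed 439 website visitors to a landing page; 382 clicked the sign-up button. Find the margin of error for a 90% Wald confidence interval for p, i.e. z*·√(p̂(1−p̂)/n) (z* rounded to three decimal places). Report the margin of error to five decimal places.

With x = 382 successes in n = 439, p̂ = 0.87016.
SE = √(p̂(1−p̂)/n) = √(0.112982/439) = 0.016043.
The 90% critical value is z* = 1.645.
ME = 1.645·0.016043 = 0.02639.

ME = 0.02639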